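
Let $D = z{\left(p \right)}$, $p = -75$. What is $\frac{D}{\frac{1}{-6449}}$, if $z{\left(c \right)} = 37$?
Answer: $-238613$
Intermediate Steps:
$D = 37$
$\frac{D}{\frac{1}{-6449}} = \frac{37}{\frac{1}{-6449}} = \frac{37}{- \frac{1}{6449}} = 37 \left(-6449\right) = -238613$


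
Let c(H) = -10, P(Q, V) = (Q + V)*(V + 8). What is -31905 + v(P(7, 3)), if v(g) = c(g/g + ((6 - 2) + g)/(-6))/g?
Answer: -350956/11 ≈ -31905.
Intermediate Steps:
P(Q, V) = (8 + V)*(Q + V) (P(Q, V) = (Q + V)*(8 + V) = (8 + V)*(Q + V))
v(g) = -10/g
-31905 + v(P(7, 3)) = -31905 - 10/(3² + 8*7 + 8*3 + 7*3) = -31905 - 10/(9 + 56 + 24 + 21) = -31905 - 10/110 = -31905 - 10*1/110 = -31905 - 1/11 = -350956/11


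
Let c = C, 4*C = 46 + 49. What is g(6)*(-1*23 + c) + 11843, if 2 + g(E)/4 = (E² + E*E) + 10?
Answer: 12083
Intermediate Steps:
C = 95/4 (C = (46 + 49)/4 = (¼)*95 = 95/4 ≈ 23.750)
c = 95/4 ≈ 23.750
g(E) = 32 + 8*E² (g(E) = -8 + 4*((E² + E*E) + 10) = -8 + 4*((E² + E²) + 10) = -8 + 4*(2*E² + 10) = -8 + 4*(10 + 2*E²) = -8 + (40 + 8*E²) = 32 + 8*E²)
g(6)*(-1*23 + c) + 11843 = (32 + 8*6²)*(-1*23 + 95/4) + 11843 = (32 + 8*36)*(-23 + 95/4) + 11843 = (32 + 288)*(¾) + 11843 = 320*(¾) + 11843 = 240 + 11843 = 12083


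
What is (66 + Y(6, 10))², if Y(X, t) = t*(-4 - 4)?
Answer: 196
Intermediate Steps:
Y(X, t) = -8*t (Y(X, t) = t*(-8) = -8*t)
(66 + Y(6, 10))² = (66 - 8*10)² = (66 - 80)² = (-14)² = 196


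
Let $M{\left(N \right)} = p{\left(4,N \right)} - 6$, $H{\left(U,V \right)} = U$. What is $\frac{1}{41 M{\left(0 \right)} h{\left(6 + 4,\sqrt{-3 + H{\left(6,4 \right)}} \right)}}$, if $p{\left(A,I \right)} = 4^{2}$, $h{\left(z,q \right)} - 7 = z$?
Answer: $\frac{1}{6970} \approx 0.00014347$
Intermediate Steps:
$h{\left(z,q \right)} = 7 + z$
$p{\left(A,I \right)} = 16$
$M{\left(N \right)} = 10$ ($M{\left(N \right)} = 16 - 6 = 10$)
$\frac{1}{41 M{\left(0 \right)} h{\left(6 + 4,\sqrt{-3 + H{\left(6,4 \right)}} \right)}} = \frac{1}{41 \cdot 10 \left(7 + \left(6 + 4\right)\right)} = \frac{1}{410 \left(7 + 10\right)} = \frac{1}{410 \cdot 17} = \frac{1}{6970}$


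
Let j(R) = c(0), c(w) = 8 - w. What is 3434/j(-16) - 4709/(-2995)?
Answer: 5161251/11980 ≈ 430.82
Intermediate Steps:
j(R) = 8 (j(R) = 8 - 1*0 = 8 + 0 = 8)
3434/j(-16) - 4709/(-2995) = 3434/8 - 4709/(-2995) = 3434*(1/8) - 4709*(-1/2995) = 1717/4 + 4709/2995 = 5161251/11980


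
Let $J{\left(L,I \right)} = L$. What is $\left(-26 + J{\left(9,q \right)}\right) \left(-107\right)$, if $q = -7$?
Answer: $1819$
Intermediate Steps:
$\left(-26 + J{\left(9,q \right)}\right) \left(-107\right) = \left(-26 + 9\right) \left(-107\right) = \left(-17\right) \left(-107\right) = 1819$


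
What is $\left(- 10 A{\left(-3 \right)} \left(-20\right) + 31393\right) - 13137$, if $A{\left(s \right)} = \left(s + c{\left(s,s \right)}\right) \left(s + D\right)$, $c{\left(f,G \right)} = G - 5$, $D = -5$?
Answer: $35856$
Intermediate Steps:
$c{\left(f,G \right)} = -5 + G$
$A{\left(s \right)} = \left(-5 + s\right) \left(-5 + 2 s\right)$ ($A{\left(s \right)} = \left(s + \left(-5 + s\right)\right) \left(s - 5\right) = \left(-5 + 2 s\right) \left(-5 + s\right) = \left(-5 + s\right) \left(-5 + 2 s\right)$)
$\left(- 10 A{\left(-3 \right)} \left(-20\right) + 31393\right) - 13137 = \left(- 10 \left(25 - -45 + 2 \left(-3\right)^{2}\right) \left(-20\right) + 31393\right) - 13137 = \left(- 10 \left(25 + 45 + 2 \cdot 9\right) \left(-20\right) + 31393\right) - 13137 = \left(- 10 \left(25 + 45 + 18\right) \left(-20\right) + 31393\right) - 13137 = \left(\left(-10\right) 88 \left(-20\right) + 31393\right) - 13137 = \left(\left(-880\right) \left(-20\right) + 31393\right) - 13137 = \left(17600 + 31393\right) - 13137 = 48993 - 13137 = 35856$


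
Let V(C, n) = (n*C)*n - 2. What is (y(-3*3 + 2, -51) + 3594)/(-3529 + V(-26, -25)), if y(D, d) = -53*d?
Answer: -6297/19781 ≈ -0.31834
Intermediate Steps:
V(C, n) = -2 + C*n² (V(C, n) = (C*n)*n - 2 = C*n² - 2 = -2 + C*n²)
(y(-3*3 + 2, -51) + 3594)/(-3529 + V(-26, -25)) = (-53*(-51) + 3594)/(-3529 + (-2 - 26*(-25)²)) = (2703 + 3594)/(-3529 + (-2 - 26*625)) = 6297/(-3529 + (-2 - 16250)) = 6297/(-3529 - 16252) = 6297/(-19781) = 6297*(-1/19781) = -6297/19781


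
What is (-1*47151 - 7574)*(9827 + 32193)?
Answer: -2299544500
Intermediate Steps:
(-1*47151 - 7574)*(9827 + 32193) = (-47151 - 7574)*42020 = -54725*42020 = -2299544500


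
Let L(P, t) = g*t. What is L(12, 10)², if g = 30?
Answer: 90000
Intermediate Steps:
L(P, t) = 30*t
L(12, 10)² = (30*10)² = 300² = 90000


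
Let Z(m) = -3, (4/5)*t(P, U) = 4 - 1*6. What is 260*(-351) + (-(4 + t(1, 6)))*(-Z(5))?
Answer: -182529/2 ≈ -91265.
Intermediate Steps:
t(P, U) = -5/2 (t(P, U) = 5*(4 - 1*6)/4 = 5*(4 - 6)/4 = (5/4)*(-2) = -5/2)
260*(-351) + (-(4 + t(1, 6)))*(-Z(5)) = 260*(-351) + (-(4 - 5/2))*(-1*(-3)) = -91260 - 1*3/2*3 = -91260 - 3/2*3 = -91260 - 9/2 = -182529/2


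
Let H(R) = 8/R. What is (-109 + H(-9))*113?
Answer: -111757/9 ≈ -12417.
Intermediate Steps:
(-109 + H(-9))*113 = (-109 + 8/(-9))*113 = (-109 + 8*(-1/9))*113 = (-109 - 8/9)*113 = -989/9*113 = -111757/9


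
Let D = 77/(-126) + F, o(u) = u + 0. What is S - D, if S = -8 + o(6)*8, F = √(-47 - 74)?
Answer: 731/18 - 11*I ≈ 40.611 - 11.0*I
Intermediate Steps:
F = 11*I (F = √(-121) = 11*I ≈ 11.0*I)
o(u) = u
D = -11/18 + 11*I (D = 77/(-126) + 11*I = 77*(-1/126) + 11*I = -11/18 + 11*I ≈ -0.61111 + 11.0*I)
S = 40 (S = -8 + 6*8 = -8 + 48 = 40)
S - D = 40 - (-11/18 + 11*I) = 40 + (11/18 - 11*I) = 731/18 - 11*I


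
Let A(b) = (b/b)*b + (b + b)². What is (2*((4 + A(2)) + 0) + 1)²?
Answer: 2025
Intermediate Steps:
A(b) = b + 4*b² (A(b) = 1*b + (2*b)² = b + 4*b²)
(2*((4 + A(2)) + 0) + 1)² = (2*((4 + 2*(1 + 4*2)) + 0) + 1)² = (2*((4 + 2*(1 + 8)) + 0) + 1)² = (2*((4 + 2*9) + 0) + 1)² = (2*((4 + 18) + 0) + 1)² = (2*(22 + 0) + 1)² = (2*22 + 1)² = (44 + 1)² = 45² = 2025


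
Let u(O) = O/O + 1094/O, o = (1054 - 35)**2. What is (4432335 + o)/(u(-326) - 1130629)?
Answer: -81065768/16753901 ≈ -4.8386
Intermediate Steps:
o = 1038361 (o = 1019**2 = 1038361)
u(O) = 1 + 1094/O
(4432335 + o)/(u(-326) - 1130629) = (4432335 + 1038361)/((1094 - 326)/(-326) - 1130629) = 5470696/(-1/326*768 - 1130629) = 5470696/(-384/163 - 1130629) = 5470696/(-184292911/163) = 5470696*(-163/184292911) = -81065768/16753901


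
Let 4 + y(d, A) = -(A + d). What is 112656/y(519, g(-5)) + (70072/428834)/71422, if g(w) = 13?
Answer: -1609350945884/7657045487 ≈ -210.18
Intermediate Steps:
y(d, A) = -4 - A - d (y(d, A) = -4 - (A + d) = -4 + (-A - d) = -4 - A - d)
112656/y(519, g(-5)) + (70072/428834)/71422 = 112656/(-4 - 1*13 - 1*519) + (70072/428834)/71422 = 112656/(-4 - 13 - 519) + (70072*(1/428834))*(1/71422) = 112656/(-536) + (35036/214417)*(1/71422) = 112656*(-1/536) + 17518/7657045487 = -14082/67 + 17518/7657045487 = -1609350945884/7657045487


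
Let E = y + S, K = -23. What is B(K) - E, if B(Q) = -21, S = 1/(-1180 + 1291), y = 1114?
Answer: -125986/111 ≈ -1135.0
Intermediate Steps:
S = 1/111 ≈ 0.0090090
E = 123655/111 (E = 1114 + 1/111 = 123655/111 ≈ 1114.0)
B(K) - E = -21 - 1*123655/111 = -21 - 123655/111 = -125986/111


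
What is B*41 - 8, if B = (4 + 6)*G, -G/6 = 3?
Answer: -7388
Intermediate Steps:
G = -18 (G = -6*3 = -18)
B = -180 (B = (4 + 6)*(-18) = 10*(-18) = -180)
B*41 - 8 = -180*41 - 8 = -7380 - 8 = -7388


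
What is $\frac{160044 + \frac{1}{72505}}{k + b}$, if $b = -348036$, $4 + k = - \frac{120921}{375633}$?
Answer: $- \frac{1452947219561631}{3159657456541235} \approx -0.45984$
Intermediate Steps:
$k = - \frac{541151}{125211}$ ($k = -4 - \frac{120921}{375633} = -4 - \frac{40307}{125211} = - \frac{541151}{125211} \approx -4.3219$)
$\frac{160044 + \frac{1}{72505}}{k + b} = \frac{160044 + \frac{1}{72505}}{- \frac{541151}{125211} - 348036} = \frac{160044 + \frac{1}{72505}}{- \frac{43578476747}{125211}} = \frac{11603990221}{72505} \left(- \frac{125211}{43578476747}\right) = - \frac{1452947219561631}{3159657456541235}$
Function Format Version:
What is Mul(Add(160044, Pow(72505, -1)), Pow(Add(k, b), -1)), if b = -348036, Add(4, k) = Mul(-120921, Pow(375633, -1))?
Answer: Rational(-1452947219561631, 3159657456541235) ≈ -0.45984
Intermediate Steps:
k = Rational(-541151, 125211) (k = Add(-4, Mul(-120921, Pow(375633, -1))) = Add(-4, Mul(-120921, Rational(1, 375633))) = Add(-4, Rational(-40307, 125211)) = Rational(-541151, 125211) ≈ -4.3219)
Mul(Add(160044, Pow(72505, -1)), Pow(Add(k, b), -1)) = Mul(Add(160044, Pow(72505, -1)), Pow(Add(Rational(-541151, 125211), -348036), -1)) = Mul(Add(160044, Rational(1, 72505)), Pow(Rational(-43578476747, 125211), -1)) = Mul(Rational(11603990221, 72505), Rational(-125211, 43578476747)) = Rational(-1452947219561631, 3159657456541235)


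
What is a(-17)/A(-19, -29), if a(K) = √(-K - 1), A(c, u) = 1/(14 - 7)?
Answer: 28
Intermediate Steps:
A(c, u) = ⅐ (A(c, u) = 1/7 = ⅐)
a(K) = √(-1 - K)
a(-17)/A(-19, -29) = √(-1 - 1*(-17))/(⅐) = √(-1 + 17)*7 = √16*7 = 4*7 = 28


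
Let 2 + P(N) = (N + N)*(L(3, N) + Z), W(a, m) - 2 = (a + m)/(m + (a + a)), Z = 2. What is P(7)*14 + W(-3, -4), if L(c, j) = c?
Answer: 9547/10 ≈ 954.70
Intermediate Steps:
W(a, m) = 2 + (a + m)/(m + 2*a) (W(a, m) = 2 + (a + m)/(m + (a + a)) = 2 + (a + m)/(m + 2*a))
P(N) = -2 + 10*N (P(N) = -2 + (N + N)*(3 + 2) = -2 + (2*N)*5 = -2 + 10*N)
P(7)*14 + W(-3, -4) = (-2 + 10*7)*14 + (3*(-4) + 5*(-3))/(-4 + 2*(-3)) = (-2 + 70)*14 + (-12 - 15)/(-4 - 6) = 68*14 - 27/(-10) = 952 - ⅒*(-27) = 952 + 27/10 = 9547/10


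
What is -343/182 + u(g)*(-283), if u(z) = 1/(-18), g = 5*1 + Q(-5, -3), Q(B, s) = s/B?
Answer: 1619/117 ≈ 13.838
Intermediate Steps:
g = 28/5 (g = 5*1 - 3/(-5) = 5 - 3*(-1/5) = 5 + 3/5 = 28/5 ≈ 5.6000)
u(z) = -1/18
-343/182 + u(g)*(-283) = -343/182 - 1/18*(-283) = -343*1/182 + 283/18 = -49/26 + 283/18 = 1619/117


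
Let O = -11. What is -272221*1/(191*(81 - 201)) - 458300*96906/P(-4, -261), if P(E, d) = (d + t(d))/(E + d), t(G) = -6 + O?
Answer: -134874862892781281/3185880 ≈ -4.2335e+10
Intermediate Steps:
t(G) = -17 (t(G) = -6 - 11 = -17)
P(E, d) = (-17 + d)/(E + d) (P(E, d) = (d - 17)/(E + d) = (-17 + d)/(E + d))
-272221*1/(191*(81 - 201)) - 458300*96906/P(-4, -261) = -272221*1/(191*(81 - 201)) - 458300*96906*(-4 - 261)/(-17 - 261) = -272221/((-120*191)) - 458300/(-(-278)/(-265)*(-1/96906)) = -272221/(-22920) - 458300/(-(-1)*(-278)/265*(-1/96906)) = -272221*(-1/22920) - 458300/(-1*278/265*(-1/96906)) = 272221/22920 - 458300/((-278/265*(-1/96906))) = 272221/22920 - 458300/139/12840045 = 272221/22920 - 458300*12840045/139 = 272221/22920 - 5884592623500/139 = -134874862892781281/3185880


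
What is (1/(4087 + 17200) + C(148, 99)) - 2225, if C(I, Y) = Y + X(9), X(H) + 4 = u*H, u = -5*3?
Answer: -48215054/21287 ≈ -2265.0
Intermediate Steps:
u = -15
X(H) = -4 - 15*H
C(I, Y) = -139 + Y (C(I, Y) = Y + (-4 - 15*9) = Y + (-4 - 135) = Y - 139 = -139 + Y)
(1/(4087 + 17200) + C(148, 99)) - 2225 = (1/(4087 + 17200) + (-139 + 99)) - 2225 = (1/21287 - 40) - 2225 = -851479/21287 - 2225 = -48215054/21287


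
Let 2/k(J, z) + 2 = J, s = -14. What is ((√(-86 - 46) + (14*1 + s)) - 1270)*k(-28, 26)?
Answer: 254/3 - 2*I*√33/15 ≈ 84.667 - 0.76594*I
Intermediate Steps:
k(J, z) = 2/(-2 + J)
((√(-86 - 46) + (14*1 + s)) - 1270)*k(-28, 26) = ((√(-86 - 46) + (14*1 - 14)) - 1270)*(2/(-2 - 28)) = ((√(-132) + (14 - 14)) - 1270)*(2/(-30)) = ((2*I*√33 + 0) - 1270)*(2*(-1/30)) = (2*I*√33 - 1270)*(-1/15) = (-1270 + 2*I*√33)*(-1/15) = 254/3 - 2*I*√33/15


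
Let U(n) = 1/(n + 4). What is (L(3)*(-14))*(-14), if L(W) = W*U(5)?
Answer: 196/3 ≈ 65.333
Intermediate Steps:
U(n) = 1/(4 + n)
L(W) = W/9 (L(W) = W/(4 + 5) = W/9)
(L(3)*(-14))*(-14) = (((⅑)*3)*(-14))*(-14) = ((⅓)*(-14))*(-14) = -14/3*(-14) = 196/3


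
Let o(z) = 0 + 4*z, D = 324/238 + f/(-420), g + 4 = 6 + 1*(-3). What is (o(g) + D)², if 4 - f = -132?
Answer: 27962944/3186225 ≈ 8.7762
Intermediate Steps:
f = 136 (f = 4 - 1*(-132) = 4 + 132 = 136)
g = -1 (g = -4 + (6 + 1*(-3)) = -4 + (6 - 3) = -4 + 3 = -1)
D = 1852/1785 (D = 324/238 + 136/(-420) = 324*(1/238) + 136*(-1/420) = 162/119 - 34/105 = 1852/1785 ≈ 1.0375)
o(z) = 4*z
(o(g) + D)² = (4*(-1) + 1852/1785)² = (-4 + 1852/1785)² = (-5288/1785)² = 27962944/3186225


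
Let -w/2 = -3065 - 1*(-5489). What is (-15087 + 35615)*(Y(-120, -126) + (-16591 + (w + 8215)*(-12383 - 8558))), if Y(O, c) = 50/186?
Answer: -134639440722352/93 ≈ -1.4477e+12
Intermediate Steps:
Y(O, c) = 25/93 (Y(O, c) = 50*(1/186) = 25/93)
w = -4848 (w = -2*(-3065 - 1*(-5489)) = -2*(-3065 + 5489) = -2*2424 = -4848)
(-15087 + 35615)*(Y(-120, -126) + (-16591 + (w + 8215)*(-12383 - 8558))) = (-15087 + 35615)*(25/93 + (-16591 + (-4848 + 8215)*(-12383 - 8558))) = 20528*(25/93 + (-16591 + 3367*(-20941))) = 20528*(25/93 + (-16591 - 70508347)) = 20528*(25/93 - 70524938) = 20528*(-6558819209/93) = -134639440722352/93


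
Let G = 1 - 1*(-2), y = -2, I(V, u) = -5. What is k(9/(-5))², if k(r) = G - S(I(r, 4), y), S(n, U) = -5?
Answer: 64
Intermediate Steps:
G = 3 (G = 1 + 2 = 3)
k(r) = 8 (k(r) = 3 - 1*(-5) = 3 + 5 = 8)
k(9/(-5))² = 8² = 64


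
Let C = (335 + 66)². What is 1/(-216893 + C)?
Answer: -1/56092 ≈ -1.7828e-5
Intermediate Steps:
C = 160801 (C = 401² = 160801)
1/(-216893 + C) = 1/(-216893 + 160801) = 1/(-56092) = -1/56092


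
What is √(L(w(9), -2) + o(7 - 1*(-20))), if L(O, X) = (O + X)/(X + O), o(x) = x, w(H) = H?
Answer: 2*√7 ≈ 5.2915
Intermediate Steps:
L(O, X) = 1 (L(O, X) = (O + X)/(O + X) = 1)
√(L(w(9), -2) + o(7 - 1*(-20))) = √(1 + (7 - 1*(-20))) = √(1 + (7 + 20)) = √(1 + 27) = √28 = 2*√7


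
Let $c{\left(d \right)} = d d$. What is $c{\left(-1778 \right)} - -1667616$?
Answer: $4828900$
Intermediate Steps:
$c{\left(d \right)} = d^{2}$
$c{\left(-1778 \right)} - -1667616 = \left(-1778\right)^{2} - -1667616 = 3161284 + 1667616 = 4828900$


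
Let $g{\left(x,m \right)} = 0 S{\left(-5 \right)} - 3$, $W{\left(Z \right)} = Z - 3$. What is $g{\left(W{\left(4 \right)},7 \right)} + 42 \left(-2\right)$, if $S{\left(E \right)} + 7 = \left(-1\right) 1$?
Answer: $-87$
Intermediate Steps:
$S{\left(E \right)} = -8$ ($S{\left(E \right)} = -7 - 1 = -8$)
$W{\left(Z \right)} = -3 + Z$
$g{\left(x,m \right)} = -3$ ($g{\left(x,m \right)} = 0 \left(-8\right) - 3 = 0 - 3 = -3$)
$g{\left(W{\left(4 \right)},7 \right)} + 42 \left(-2\right) = -3 + 42 \left(-2\right) = -3 - 84 = -87$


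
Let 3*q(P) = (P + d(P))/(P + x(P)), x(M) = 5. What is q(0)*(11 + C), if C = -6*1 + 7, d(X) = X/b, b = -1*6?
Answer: 0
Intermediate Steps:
b = -6
d(X) = -X/6 (d(X) = X/(-6) = X*(-1/6) = -X/6)
q(P) = 5*P/(18*(5 + P)) (q(P) = ((P - P/6)/(P + 5))/3 = ((5*P/6)/(5 + P))/3 = (5*P/(6*(5 + P)))/3 = 5*P/(18*(5 + P)))
C = 1 (C = -6 + 7 = 1)
q(0)*(11 + C) = ((5/18)*0/(5 + 0))*(11 + 1) = ((5/18)*0/5)*12 = ((5/18)*0*(1/5))*12 = 0*12 = 0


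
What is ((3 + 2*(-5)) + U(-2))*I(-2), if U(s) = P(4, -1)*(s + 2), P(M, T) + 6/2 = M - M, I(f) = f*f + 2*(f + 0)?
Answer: 0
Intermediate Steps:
I(f) = f² + 2*f
P(M, T) = -3 (P(M, T) = -3 + (M - M) = -3 + 0 = -3)
U(s) = -6 - 3*s (U(s) = -3*(s + 2) = -3*(2 + s) = -6 - 3*s)
((3 + 2*(-5)) + U(-2))*I(-2) = ((3 + 2*(-5)) + (-6 - 3*(-2)))*(-2*(2 - 2)) = ((3 - 10) + (-6 + 6))*(-2*0) = (-7 + 0)*0 = -7*0 = 0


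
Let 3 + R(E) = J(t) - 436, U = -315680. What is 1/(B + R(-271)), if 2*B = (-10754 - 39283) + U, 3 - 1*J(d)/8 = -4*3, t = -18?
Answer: -2/366355 ≈ -5.4592e-6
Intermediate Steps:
J(d) = 120 (J(d) = 24 - (-32)*3 = 24 - 8*(-12) = 24 + 96 = 120)
R(E) = -319 (R(E) = -3 + (120 - 436) = -3 - 316 = -319)
B = -365717/2 (B = ((-10754 - 39283) - 315680)/2 = (-50037 - 315680)/2 = (1/2)*(-365717) = -365717/2 ≈ -1.8286e+5)
1/(B + R(-271)) = 1/(-365717/2 - 319) = 1/(-366355/2) = -2/366355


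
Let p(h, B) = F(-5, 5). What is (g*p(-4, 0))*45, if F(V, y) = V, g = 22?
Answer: -4950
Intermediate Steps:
p(h, B) = -5
(g*p(-4, 0))*45 = (22*(-5))*45 = -110*45 = -4950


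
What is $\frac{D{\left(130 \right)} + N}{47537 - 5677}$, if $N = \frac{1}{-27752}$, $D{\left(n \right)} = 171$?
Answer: $\frac{4745591}{1161698720} \approx 0.004085$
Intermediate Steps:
$N = - \frac{1}{27752} \approx -3.6033 \cdot 10^{-5}$
$\frac{D{\left(130 \right)} + N}{47537 - 5677} = \frac{171 - \frac{1}{27752}}{47537 - 5677} = \frac{4745591}{27752 \left(47537 - 5677\right)} = \frac{4745591}{27752 \cdot 41860} = \frac{4745591}{27752} \cdot \frac{1}{41860} = \frac{4745591}{1161698720}$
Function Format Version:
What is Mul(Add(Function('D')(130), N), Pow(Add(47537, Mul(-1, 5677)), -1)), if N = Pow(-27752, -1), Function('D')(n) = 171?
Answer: Rational(4745591, 1161698720) ≈ 0.0040850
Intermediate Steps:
N = Rational(-1, 27752) ≈ -3.6033e-5
Mul(Add(Function('D')(130), N), Pow(Add(47537, Mul(-1, 5677)), -1)) = Mul(Add(171, Rational(-1, 27752)), Pow(Add(47537, Mul(-1, 5677)), -1)) = Mul(Rational(4745591, 27752), Pow(Add(47537, -5677), -1)) = Mul(Rational(4745591, 27752), Pow(41860, -1)) = Mul(Rational(4745591, 27752), Rational(1, 41860)) = Rational(4745591, 1161698720)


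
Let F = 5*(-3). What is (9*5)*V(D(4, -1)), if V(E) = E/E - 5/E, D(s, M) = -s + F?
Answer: 1080/19 ≈ 56.842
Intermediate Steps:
F = -15
D(s, M) = -15 - s (D(s, M) = -s - 15 = -15 - s)
V(E) = 1 - 5/E
(9*5)*V(D(4, -1)) = (9*5)*((-5 + (-15 - 1*4))/(-15 - 1*4)) = 45*((-5 + (-15 - 4))/(-15 - 4)) = 45*((-5 - 19)/(-19)) = 45*(-1/19*(-24)) = 45*(24/19) = 1080/19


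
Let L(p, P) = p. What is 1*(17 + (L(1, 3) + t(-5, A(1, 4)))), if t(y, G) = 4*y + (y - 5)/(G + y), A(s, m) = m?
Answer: 8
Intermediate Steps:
t(y, G) = 4*y + (-5 + y)/(G + y)
1*(17 + (L(1, 3) + t(-5, A(1, 4)))) = 1*(17 + (1 + (-5 - 5 + 4*(-5)² + 4*4*(-5))/(4 - 5))) = 1*(17 + (1 + (-5 - 5 + 4*25 - 80)/(-1))) = 1*(17 + (1 - (-5 - 5 + 100 - 80))) = 1*(17 + (1 - 1*10)) = 1*(17 + (1 - 10)) = 1*(17 - 9) = 1*8 = 8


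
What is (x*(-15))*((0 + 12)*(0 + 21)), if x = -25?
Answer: 94500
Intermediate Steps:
(x*(-15))*((0 + 12)*(0 + 21)) = (-25*(-15))*((0 + 12)*(0 + 21)) = 375*(12*21) = 375*252 = 94500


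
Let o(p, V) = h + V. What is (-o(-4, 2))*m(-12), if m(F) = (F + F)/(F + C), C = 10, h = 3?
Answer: -60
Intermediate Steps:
o(p, V) = 3 + V
m(F) = 2*F/(10 + F) (m(F) = (F + F)/(F + 10) = (2*F)/(10 + F) = 2*F/(10 + F))
(-o(-4, 2))*m(-12) = (-(3 + 2))*(2*(-12)/(10 - 12)) = (-1*5)*(2*(-12)/(-2)) = -10*(-12)*(-1)/2 = -5*12 = -60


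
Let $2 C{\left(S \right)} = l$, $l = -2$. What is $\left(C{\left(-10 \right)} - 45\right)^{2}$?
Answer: $2116$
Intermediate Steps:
$C{\left(S \right)} = -1$ ($C{\left(S \right)} = \frac{1}{2} \left(-2\right) = -1$)
$\left(C{\left(-10 \right)} - 45\right)^{2} = \left(-1 - 45\right)^{2} = \left(-46\right)^{2} = 2116$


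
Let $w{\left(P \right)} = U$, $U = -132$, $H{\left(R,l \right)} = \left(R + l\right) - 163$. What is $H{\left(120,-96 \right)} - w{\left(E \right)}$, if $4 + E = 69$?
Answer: $-7$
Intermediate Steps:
$H{\left(R,l \right)} = -163 + R + l$
$E = 65$ ($E = -4 + 69 = 65$)
$w{\left(P \right)} = -132$
$H{\left(120,-96 \right)} - w{\left(E \right)} = \left(-163 + 120 - 96\right) - -132 = -139 + 132 = -7$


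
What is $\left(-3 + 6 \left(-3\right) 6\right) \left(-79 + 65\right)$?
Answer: $1554$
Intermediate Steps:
$\left(-3 + 6 \left(-3\right) 6\right) \left(-79 + 65\right) = \left(-3 - 108\right) \left(-14\right) = \left(-111\right) \left(-14\right) = 1554$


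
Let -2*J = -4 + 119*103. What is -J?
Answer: 12253/2 ≈ 6126.5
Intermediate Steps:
J = -12253/2 (J = -(-4 + 119*103)/2 = -(-4 + 12257)/2 = -½*12253 = -12253/2 ≈ -6126.5)
-J = -1*(-12253/2) = 12253/2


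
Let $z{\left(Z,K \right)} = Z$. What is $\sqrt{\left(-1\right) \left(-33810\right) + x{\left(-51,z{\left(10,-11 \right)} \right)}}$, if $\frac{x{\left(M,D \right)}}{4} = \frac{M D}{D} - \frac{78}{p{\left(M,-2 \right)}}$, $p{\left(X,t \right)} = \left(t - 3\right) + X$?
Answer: $\frac{\sqrt{1646967}}{7} \approx 183.33$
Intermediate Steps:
$p{\left(X,t \right)} = -3 + X + t$ ($p{\left(X,t \right)} = \left(-3 + t\right) + X = -3 + X + t$)
$x{\left(M,D \right)} = - \frac{312}{-5 + M} + 4 M$ ($x{\left(M,D \right)} = 4 \left(\frac{M D}{D} - \frac{78}{-3 + M - 2}\right) = 4 \left(\frac{D M}{D} - \frac{78}{-5 + M}\right) = 4 \left(M - \frac{78}{-5 + M}\right) = - \frac{312}{-5 + M} + 4 M$)
$\sqrt{\left(-1\right) \left(-33810\right) + x{\left(-51,z{\left(10,-11 \right)} \right)}} = \sqrt{\left(-1\right) \left(-33810\right) + \frac{4 \left(-78 - 51 \left(-5 - 51\right)\right)}{-5 - 51}} = \sqrt{33810 + \frac{4 \left(-78 - -2856\right)}{-56}} = \sqrt{33810 + 4 \left(- \frac{1}{56}\right) \left(-78 + 2856\right)} = \sqrt{33810 + 4 \left(- \frac{1}{56}\right) 2778} = \sqrt{33810 - \frac{1389}{7}} = \sqrt{\frac{235281}{7}} = \frac{\sqrt{1646967}}{7}$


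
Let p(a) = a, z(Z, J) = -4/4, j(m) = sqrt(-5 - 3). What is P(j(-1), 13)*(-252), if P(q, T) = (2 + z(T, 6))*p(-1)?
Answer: 252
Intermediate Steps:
j(m) = 2*I*sqrt(2) (j(m) = sqrt(-8) = 2*I*sqrt(2))
z(Z, J) = -1 (z(Z, J) = -4*1/4 = -1)
P(q, T) = -1 (P(q, T) = (2 - 1)*(-1) = 1*(-1) = -1)
P(j(-1), 13)*(-252) = -1*(-252) = 252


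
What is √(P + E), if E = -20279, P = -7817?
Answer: 8*I*√439 ≈ 167.62*I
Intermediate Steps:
√(P + E) = √(-7817 - 20279) = √(-28096) = 8*I*√439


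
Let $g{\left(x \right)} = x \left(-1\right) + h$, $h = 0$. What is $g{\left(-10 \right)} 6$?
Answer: $60$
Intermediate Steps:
$g{\left(x \right)} = - x$ ($g{\left(x \right)} = x \left(-1\right) + 0 = - x + 0 = - x$)
$g{\left(-10 \right)} 6 = \left(-1\right) \left(-10\right) 6 = 10 \cdot 6 = 60$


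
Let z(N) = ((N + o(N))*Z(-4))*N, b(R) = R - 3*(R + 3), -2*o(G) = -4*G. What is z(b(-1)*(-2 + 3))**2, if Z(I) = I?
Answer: 345744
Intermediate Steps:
o(G) = 2*G (o(G) = -(-2)*G = 2*G)
b(R) = -9 - 2*R (b(R) = R - 3*(3 + R) = R + (-9 - 3*R) = -9 - 2*R)
z(N) = -12*N**2 (z(N) = ((N + 2*N)*(-4))*N = ((3*N)*(-4))*N = (-12*N)*N = -12*N**2)
z(b(-1)*(-2 + 3))**2 = (-12*(-9 - 2*(-1))**2*(-2 + 3)**2)**2 = (-12*(-9 + 2)**2)**2 = (-12*(-7*1)**2)**2 = (-12*(-7)**2)**2 = (-12*49)**2 = (-588)**2 = 345744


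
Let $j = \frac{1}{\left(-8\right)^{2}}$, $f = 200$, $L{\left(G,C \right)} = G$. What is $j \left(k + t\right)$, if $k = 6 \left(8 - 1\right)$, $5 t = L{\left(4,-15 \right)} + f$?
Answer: $\frac{207}{160} \approx 1.2938$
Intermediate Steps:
$t = \frac{204}{5}$ ($t = \frac{4 + 200}{5} = \frac{1}{5} \cdot 204 = \frac{204}{5} \approx 40.8$)
$k = 42$ ($k = 6 \cdot 7 = 42$)
$j = \frac{1}{64} \approx 0.015625$
$j \left(k + t\right) = \frac{42 + \frac{204}{5}}{64} = \frac{1}{64} \cdot \frac{414}{5} = \frac{207}{160}$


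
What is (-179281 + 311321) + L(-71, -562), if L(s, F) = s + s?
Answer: 131898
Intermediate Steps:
L(s, F) = 2*s
(-179281 + 311321) + L(-71, -562) = (-179281 + 311321) + 2*(-71) = 132040 - 142 = 131898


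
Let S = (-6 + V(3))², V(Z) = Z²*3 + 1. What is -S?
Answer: -484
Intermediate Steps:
V(Z) = 1 + 3*Z² (V(Z) = 3*Z² + 1 = 1 + 3*Z²)
S = 484 (S = (-6 + (1 + 3*3²))² = (-6 + (1 + 3*9))² = (-6 + (1 + 27))² = (-6 + 28)² = 22² = 484)
-S = -1*484 = -484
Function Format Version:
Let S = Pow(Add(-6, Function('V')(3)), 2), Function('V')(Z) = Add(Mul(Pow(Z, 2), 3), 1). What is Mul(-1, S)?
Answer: -484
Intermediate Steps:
Function('V')(Z) = Add(1, Mul(3, Pow(Z, 2))) (Function('V')(Z) = Add(Mul(3, Pow(Z, 2)), 1) = Add(1, Mul(3, Pow(Z, 2))))
S = 484 (S = Pow(Add(-6, Add(1, Mul(3, Pow(3, 2)))), 2) = Pow(Add(-6, Add(1, Mul(3, 9))), 2) = Pow(Add(-6, Add(1, 27)), 2) = Pow(Add(-6, 28), 2) = Pow(22, 2) = 484)
Mul(-1, S) = Mul(-1, 484) = -484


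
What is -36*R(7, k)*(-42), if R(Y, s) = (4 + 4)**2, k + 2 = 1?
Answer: 96768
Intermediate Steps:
k = -1 (k = -2 + 1 = -1)
R(Y, s) = 64 (R(Y, s) = 8**2 = 64)
-36*R(7, k)*(-42) = -36*64*(-42) = -2304*(-42) = 96768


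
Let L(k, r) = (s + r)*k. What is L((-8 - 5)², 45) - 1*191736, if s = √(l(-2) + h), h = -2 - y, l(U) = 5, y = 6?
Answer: -184131 + 169*I*√3 ≈ -1.8413e+5 + 292.72*I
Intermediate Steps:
h = -8 (h = -2 - 1*6 = -2 - 6 = -8)
s = I*√3 (s = √(5 - 8) = √(-3) = I*√3 ≈ 1.732*I)
L(k, r) = k*(r + I*√3) (L(k, r) = (I*√3 + r)*k = (r + I*√3)*k = k*(r + I*√3))
L((-8 - 5)², 45) - 1*191736 = (-8 - 5)²*(45 + I*√3) - 1*191736 = (-13)²*(45 + I*√3) - 191736 = 169*(45 + I*√3) - 191736 = (7605 + 169*I*√3) - 191736 = -184131 + 169*I*√3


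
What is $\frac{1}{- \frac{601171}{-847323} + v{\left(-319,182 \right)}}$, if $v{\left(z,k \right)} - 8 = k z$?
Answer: $- \frac{847323}{49186498979} \approx -1.7227 \cdot 10^{-5}$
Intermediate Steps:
$v{\left(z,k \right)} = 8 + k z$
$\frac{1}{- \frac{601171}{-847323} + v{\left(-319,182 \right)}} = \frac{1}{- \frac{601171}{-847323} + \left(8 + 182 \left(-319\right)\right)} = \frac{1}{\left(-601171\right) \left(- \frac{1}{847323}\right) + \left(8 - 58058\right)} = \frac{1}{\frac{601171}{847323} - 58050} = \frac{1}{- \frac{49186498979}{847323}} = - \frac{847323}{49186498979}$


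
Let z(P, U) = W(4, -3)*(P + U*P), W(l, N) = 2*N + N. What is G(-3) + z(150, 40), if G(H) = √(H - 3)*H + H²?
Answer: -55341 - 3*I*√6 ≈ -55341.0 - 7.3485*I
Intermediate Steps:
W(l, N) = 3*N
z(P, U) = -9*P - 9*P*U (z(P, U) = (3*(-3))*(P + U*P) = -9*(P + P*U) = -9*P - 9*P*U)
G(H) = H² + H*√(-3 + H) (G(H) = √(-3 + H)*H + H² = H*√(-3 + H) + H² = H² + H*√(-3 + H))
G(-3) + z(150, 40) = -3*(-3 + √(-3 - 3)) - 9*150*(1 + 40) = -3*(-3 + √(-6)) - 9*150*41 = -3*(-3 + I*√6) - 55350 = (9 - 3*I*√6) - 55350 = -55341 - 3*I*√6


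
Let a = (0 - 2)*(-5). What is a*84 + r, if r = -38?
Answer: 802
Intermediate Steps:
a = 10 (a = -2*(-5) = 10)
a*84 + r = 10*84 - 38 = 840 - 38 = 802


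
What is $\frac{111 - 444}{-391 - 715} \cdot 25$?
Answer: $\frac{8325}{1106} \approx 7.5271$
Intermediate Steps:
$\frac{111 - 444}{-391 - 715} \cdot 25 = - \frac{333}{-1106} \cdot 25 = \left(-333\right) \left(- \frac{1}{1106}\right) 25 = \frac{333}{1106} \cdot 25 = \frac{8325}{1106}$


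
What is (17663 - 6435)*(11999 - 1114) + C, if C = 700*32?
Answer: 122239180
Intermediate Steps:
C = 22400
(17663 - 6435)*(11999 - 1114) + C = (17663 - 6435)*(11999 - 1114) + 22400 = 11228*10885 + 22400 = 122216780 + 22400 = 122239180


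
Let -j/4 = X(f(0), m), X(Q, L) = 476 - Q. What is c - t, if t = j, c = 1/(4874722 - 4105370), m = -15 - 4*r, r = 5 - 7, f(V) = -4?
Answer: 1477155841/769352 ≈ 1920.0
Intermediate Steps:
r = -2
m = -7 (m = -15 - 4*(-2) = -15 + 8 = -7)
j = -1920 (j = -4*(476 - 1*(-4)) = -4*(476 + 4) = -4*480 = -1920)
c = 1/769352 ≈ 1.2998e-6
t = -1920
c - t = 1/769352 - 1*(-1920) = 1/769352 + 1920 = 1477155841/769352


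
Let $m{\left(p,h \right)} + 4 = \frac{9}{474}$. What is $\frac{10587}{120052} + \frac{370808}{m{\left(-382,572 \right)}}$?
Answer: $- \frac{7033559579305}{75512708} \approx -93144.0$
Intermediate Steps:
$m{\left(p,h \right)} = - \frac{629}{158}$ ($m{\left(p,h \right)} = -4 + \frac{9}{474} = -4 + 9 \cdot \frac{1}{474} = -4 + \frac{3}{158} = - \frac{629}{158}$)
$\frac{10587}{120052} + \frac{370808}{m{\left(-382,572 \right)}} = \frac{10587}{120052} + \frac{370808}{- \frac{629}{158}} = 10587 \cdot \frac{1}{120052} + 370808 \left(- \frac{158}{629}\right) = \frac{10587}{120052} - \frac{58587664}{629} = - \frac{7033559579305}{75512708}$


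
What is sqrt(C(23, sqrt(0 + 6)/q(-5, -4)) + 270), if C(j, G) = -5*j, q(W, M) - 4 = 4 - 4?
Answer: sqrt(155) ≈ 12.450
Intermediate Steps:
q(W, M) = 4 (q(W, M) = 4 + (4 - 4) = 4 + 0 = 4)
sqrt(C(23, sqrt(0 + 6)/q(-5, -4)) + 270) = sqrt(-5*23 + 270) = sqrt(-115 + 270) = sqrt(155)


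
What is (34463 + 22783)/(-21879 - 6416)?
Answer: -57246/28295 ≈ -2.0232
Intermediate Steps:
(34463 + 22783)/(-21879 - 6416) = 57246/(-28295) = 57246*(-1/28295) = -57246/28295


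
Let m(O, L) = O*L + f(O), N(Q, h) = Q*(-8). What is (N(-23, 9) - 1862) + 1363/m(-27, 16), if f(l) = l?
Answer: -771565/459 ≈ -1681.0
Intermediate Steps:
N(Q, h) = -8*Q
m(O, L) = O + L*O (m(O, L) = O*L + O = L*O + O = O + L*O)
(N(-23, 9) - 1862) + 1363/m(-27, 16) = (-8*(-23) - 1862) + 1363/((-27*(1 + 16))) = (184 - 1862) + 1363/((-27*17)) = -1678 + 1363/(-459) = -1678 + 1363*(-1/459) = -1678 - 1363/459 = -771565/459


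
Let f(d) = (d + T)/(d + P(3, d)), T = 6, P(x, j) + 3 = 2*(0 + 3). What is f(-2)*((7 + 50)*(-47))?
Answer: -10716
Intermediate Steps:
P(x, j) = 3 (P(x, j) = -3 + 2*(0 + 3) = -3 + 2*3 = -3 + 6 = 3)
f(d) = (6 + d)/(3 + d) (f(d) = (d + 6)/(d + 3) = (6 + d)/(3 + d))
f(-2)*((7 + 50)*(-47)) = ((6 - 2)/(3 - 2))*((7 + 50)*(-47)) = (4/1)*(57*(-47)) = (1*4)*(-2679) = 4*(-2679) = -10716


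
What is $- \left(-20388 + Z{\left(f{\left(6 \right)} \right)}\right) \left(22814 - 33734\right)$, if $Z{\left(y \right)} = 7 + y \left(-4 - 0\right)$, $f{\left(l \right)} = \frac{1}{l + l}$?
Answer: $-222564160$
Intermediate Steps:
$f{\left(l \right)} = \frac{1}{2 l}$
$Z{\left(y \right)} = 7 - 4 y$ ($Z{\left(y \right)} = 7 + y \left(-4 + 0\right) = 7 + y \left(-4\right) = 7 - 4 y$)
$- \left(-20388 + Z{\left(f{\left(6 \right)} \right)}\right) \left(22814 - 33734\right) = - \left(-20388 + \left(7 - 4 \frac{1}{2 \cdot 6}\right)\right) \left(22814 - 33734\right) = - \left(-20388 + \left(7 - 4 \cdot \frac{1}{2} \cdot \frac{1}{6}\right)\right) \left(-10920\right) = - \left(-20388 + \left(7 - \frac{1}{3}\right)\right) \left(-10920\right) = - \left(-20388 + \frac{20}{3}\right) \left(-10920\right) = - \frac{\left(-61144\right) \left(-10920\right)}{3} = \left(-1\right) 222564160 = -222564160$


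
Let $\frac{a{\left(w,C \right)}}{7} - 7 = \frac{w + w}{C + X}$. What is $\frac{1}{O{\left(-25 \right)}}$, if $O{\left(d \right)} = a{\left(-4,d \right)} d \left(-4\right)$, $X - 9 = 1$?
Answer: $\frac{3}{15820} \approx 0.00018963$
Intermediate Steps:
$X = 10$ ($X = 9 + 1 = 10$)
$a{\left(w,C \right)} = 49 + \frac{14 w}{10 + C}$ ($a{\left(w,C \right)} = 49 + 7 \frac{w + w}{C + 10} = 49 + 7 \frac{2 w}{10 + C} = 49 + \frac{14 w}{10 + C}$)
$O{\left(d \right)} = - \frac{28 d \left(62 + 7 d\right)}{10 + d}$ ($O{\left(d \right)} = \frac{7 \left(70 + 2 \left(-4\right) + 7 d\right)}{10 + d} d \left(-4\right) = \frac{7 \left(70 - 8 + 7 d\right)}{10 + d} d \left(-4\right) = \frac{7 \left(62 + 7 d\right)}{10 + d} d \left(-4\right) = \frac{7 d \left(62 + 7 d\right)}{10 + d} \left(-4\right) = - \frac{28 d \left(62 + 7 d\right)}{10 + d}$)
$\frac{1}{O{\left(-25 \right)}} = \frac{1}{\left(-28\right) \left(-25\right) \frac{1}{10 - 25} \left(62 + 7 \left(-25\right)\right)} = \frac{1}{\left(-28\right) \left(-25\right) \frac{1}{-15} \left(62 - 175\right)} = \frac{1}{\left(-28\right) \left(-25\right) \left(- \frac{1}{15}\right) \left(-113\right)} = \frac{1}{\frac{15820}{3}} = \frac{3}{15820}$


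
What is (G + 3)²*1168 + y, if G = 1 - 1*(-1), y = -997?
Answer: 28203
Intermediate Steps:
G = 2 (G = 1 + 1 = 2)
(G + 3)²*1168 + y = (2 + 3)²*1168 - 997 = 5²*1168 - 997 = 25*1168 - 997 = 29200 - 997 = 28203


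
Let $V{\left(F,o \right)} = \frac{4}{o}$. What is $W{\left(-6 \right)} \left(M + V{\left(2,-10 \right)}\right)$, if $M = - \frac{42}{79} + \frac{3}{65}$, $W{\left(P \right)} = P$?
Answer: $\frac{27282}{5135} \approx 5.313$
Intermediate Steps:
$M = - \frac{2493}{5135}$ ($M = \left(-42\right) \frac{1}{79} + 3 \cdot \frac{1}{65} = - \frac{42}{79} + \frac{3}{65} = - \frac{2493}{5135} \approx -0.48549$)
$W{\left(-6 \right)} \left(M + V{\left(2,-10 \right)}\right) = - 6 \left(- \frac{2493}{5135} + \frac{4}{-10}\right) = - 6 \left(- \frac{2493}{5135} + 4 \left(- \frac{1}{10}\right)\right) = - 6 \left(- \frac{2493}{5135} - \frac{2}{5}\right) = \left(-6\right) \left(- \frac{4547}{5135}\right) = \frac{27282}{5135}$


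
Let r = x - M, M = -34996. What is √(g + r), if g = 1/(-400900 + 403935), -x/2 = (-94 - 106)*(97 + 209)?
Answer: 3*√161089997015/3035 ≈ 396.73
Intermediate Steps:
x = 122400 (x = -2*(-94 - 106)*(97 + 209) = -(-400)*306 = -2*(-61200) = 122400)
g = 1/3035 ≈ 0.00032949
r = 157396 (r = 122400 - 1*(-34996) = 122400 + 34996 = 157396)
√(g + r) = √(1/3035 + 157396) = √(477696861/3035) = 3*√161089997015/3035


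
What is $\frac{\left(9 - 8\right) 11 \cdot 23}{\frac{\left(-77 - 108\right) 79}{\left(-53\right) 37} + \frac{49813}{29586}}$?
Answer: $\frac{396718674}{14326559} \approx 27.691$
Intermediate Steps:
$\frac{\left(9 - 8\right) 11 \cdot 23}{\frac{\left(-77 - 108\right) 79}{\left(-53\right) 37} + \frac{49813}{29586}} = \frac{\left(9 - 8\right) 11 \cdot 23}{\frac{\left(-185\right) 79}{-1961} + 49813 \cdot \frac{1}{29586}} = \frac{1 \cdot 11 \cdot 23}{\left(-14615\right) \left(- \frac{1}{1961}\right) + \frac{49813}{29586}} = \frac{11 \cdot 23}{\frac{395}{53} + \frac{49813}{29586}} = \frac{253}{\frac{14326559}{1568058}} = 253 \cdot \frac{1568058}{14326559} = \frac{396718674}{14326559}$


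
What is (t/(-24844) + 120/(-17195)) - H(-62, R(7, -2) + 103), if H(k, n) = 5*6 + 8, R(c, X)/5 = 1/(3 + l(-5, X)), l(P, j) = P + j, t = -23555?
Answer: -3166254219/85438516 ≈ -37.059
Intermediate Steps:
R(c, X) = 5/(-2 + X) (R(c, X) = 5/(3 + (-5 + X)) = 5/(-2 + X))
H(k, n) = 38 (H(k, n) = 30 + 8 = 38)
(t/(-24844) + 120/(-17195)) - H(-62, R(7, -2) + 103) = (-23555/(-24844) + 120/(-17195)) - 1*38 = (-23555*(-1/24844) + 120*(-1/17195)) - 38 = (23555/24844 - 24/3439) - 38 = 80409389/85438516 - 38 = -3166254219/85438516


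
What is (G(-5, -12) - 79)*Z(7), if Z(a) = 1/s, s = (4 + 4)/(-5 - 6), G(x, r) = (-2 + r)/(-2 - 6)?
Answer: 3399/32 ≈ 106.22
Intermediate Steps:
G(x, r) = ¼ - r/8 (G(x, r) = (-2 + r)/(-8) = (-2 + r)*(-⅛) = ¼ - r/8)
s = -8/11 (s = 8/(-11) = 8*(-1/11) = -8/11 ≈ -0.72727)
Z(a) = -11/8 (Z(a) = 1/(-8/11) = -11/8)
(G(-5, -12) - 79)*Z(7) = ((¼ - ⅛*(-12)) - 79)*(-11/8) = ((¼ + 3/2) - 79)*(-11/8) = (7/4 - 79)*(-11/8) = -309/4*(-11/8) = 3399/32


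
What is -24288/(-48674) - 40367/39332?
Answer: -504763871/957222884 ≈ -0.52732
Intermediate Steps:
-24288/(-48674) - 40367/39332 = -24288*(-1/48674) - 40367*1/39332 = 12144/24337 - 40367/39332 = -504763871/957222884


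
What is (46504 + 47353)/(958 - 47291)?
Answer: -93857/46333 ≈ -2.0257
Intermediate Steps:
(46504 + 47353)/(958 - 47291) = 93857/(-46333) = 93857*(-1/46333) = -93857/46333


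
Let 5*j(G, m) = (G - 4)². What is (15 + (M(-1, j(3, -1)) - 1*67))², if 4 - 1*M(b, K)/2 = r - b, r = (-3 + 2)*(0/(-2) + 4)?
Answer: 1444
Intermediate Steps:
j(G, m) = (-4 + G)²/5 (j(G, m) = (G - 4)²/5 = (-4 + G)²/5)
r = -4 (r = -(0*(-½) + 4) = -(0 + 4) = -1*4 = -4)
M(b, K) = 16 + 2*b (M(b, K) = 8 - 2*(-4 - b) = 8 + (8 + 2*b) = 16 + 2*b)
(15 + (M(-1, j(3, -1)) - 1*67))² = (15 + ((16 + 2*(-1)) - 1*67))² = (15 + ((16 - 2) - 67))² = (15 + (14 - 67))² = (15 - 53)² = (-38)² = 1444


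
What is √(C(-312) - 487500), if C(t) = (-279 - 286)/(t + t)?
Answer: I*√11863777965/156 ≈ 698.21*I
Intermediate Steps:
C(t) = -565/(2*t) (C(t) = -565*1/(2*t) = -565/(2*t))
√(C(-312) - 487500) = √(-565/2/(-312) - 487500) = √(-565/2*(-1/312) - 487500) = √(565/624 - 487500) = √(-304199435/624) = I*√11863777965/156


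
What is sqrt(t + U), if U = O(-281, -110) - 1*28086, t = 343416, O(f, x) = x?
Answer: 2*sqrt(78805) ≈ 561.44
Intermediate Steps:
U = -28196 (U = -110 - 1*28086 = -110 - 28086 = -28196)
sqrt(t + U) = sqrt(343416 - 28196) = sqrt(315220) = 2*sqrt(78805)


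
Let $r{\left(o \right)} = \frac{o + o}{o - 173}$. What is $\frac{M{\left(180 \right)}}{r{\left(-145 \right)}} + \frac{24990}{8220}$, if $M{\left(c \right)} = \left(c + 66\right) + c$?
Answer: $\frac{18679901}{39730} \approx 470.17$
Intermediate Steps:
$r{\left(o \right)} = \frac{2 o}{-173 + o}$
$M{\left(c \right)} = 66 + 2 c$ ($M{\left(c \right)} = \left(66 + c\right) + c = 66 + 2 c$)
$\frac{M{\left(180 \right)}}{r{\left(-145 \right)}} + \frac{24990}{8220} = \frac{66 + 2 \cdot 180}{2 \left(-145\right) \frac{1}{-173 - 145}} + \frac{24990}{8220} = \frac{66 + 360}{2 \left(-145\right) \frac{1}{-318}} + 24990 \cdot \frac{1}{8220} = \frac{426}{2 \left(-145\right) \left(- \frac{1}{318}\right)} + \frac{833}{274} = \frac{426}{\frac{145}{159}} + \frac{833}{274} = 426 \cdot \frac{159}{145} + \frac{833}{274} = \frac{67734}{145} + \frac{833}{274} = \frac{18679901}{39730}$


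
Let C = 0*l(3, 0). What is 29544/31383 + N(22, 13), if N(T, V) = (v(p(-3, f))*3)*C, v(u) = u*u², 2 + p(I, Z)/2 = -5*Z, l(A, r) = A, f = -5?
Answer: 9848/10461 ≈ 0.94140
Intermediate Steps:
p(I, Z) = -4 - 10*Z (p(I, Z) = -4 + 2*(-5*Z) = -4 - 10*Z)
v(u) = u³
C = 0 (C = 0*3 = 0)
N(T, V) = 0 (N(T, V) = ((-4 - 10*(-5))³*3)*0 = ((-4 + 50)³*3)*0 = (46³*3)*0 = (97336*3)*0 = 292008*0 = 0)
29544/31383 + N(22, 13) = 29544/31383 + 0 = 29544*(1/31383) + 0 = 9848/10461 + 0 = 9848/10461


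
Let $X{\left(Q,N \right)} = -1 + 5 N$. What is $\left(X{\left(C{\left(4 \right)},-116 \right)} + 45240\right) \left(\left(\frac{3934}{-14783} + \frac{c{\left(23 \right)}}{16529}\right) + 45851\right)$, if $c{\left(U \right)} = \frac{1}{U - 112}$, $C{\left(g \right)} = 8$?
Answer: $\frac{44530179803201720224}{21746990423} \approx 2.0476 \cdot 10^{9}$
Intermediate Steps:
$c{\left(U \right)} = \frac{1}{-112 + U}$
$\left(X{\left(C{\left(4 \right)},-116 \right)} + 45240\right) \left(\left(\frac{3934}{-14783} + \frac{c{\left(23 \right)}}{16529}\right) + 45851\right) = \left(\left(-1 + 5 \left(-116\right)\right) + 45240\right) \left(\left(\frac{3934}{-14783} + \frac{1}{\left(-112 + 23\right) 16529}\right) + 45851\right) = \left(\left(-1 - 580\right) + 45240\right) \left(\left(3934 \left(- \frac{1}{14783}\right) + \frac{1}{-89} \cdot \frac{1}{16529}\right) + 45851\right) = \left(-581 + 45240\right) \left(\left(- \frac{3934}{14783} - \frac{1}{1471081}\right) + 45851\right) = 44659 \left(\left(- \frac{3934}{14783} - \frac{1}{1471081}\right) + 45851\right) = 44659 \left(- \frac{5787247437}{21746990423} + 45851\right) = 44659 \cdot \frac{997115470637536}{21746990423} = \frac{44530179803201720224}{21746990423}$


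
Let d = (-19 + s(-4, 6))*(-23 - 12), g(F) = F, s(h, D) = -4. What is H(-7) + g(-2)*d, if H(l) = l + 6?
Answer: -1611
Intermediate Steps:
H(l) = 6 + l
d = 805 (d = (-19 - 4)*(-23 - 12) = -23*(-35) = 805)
H(-7) + g(-2)*d = (6 - 7) - 2*805 = -1 - 1610 = -1611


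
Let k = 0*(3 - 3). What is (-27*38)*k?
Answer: 0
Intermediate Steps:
k = 0 (k = 0*0 = 0)
(-27*38)*k = -27*38*0 = -1026*0 = 0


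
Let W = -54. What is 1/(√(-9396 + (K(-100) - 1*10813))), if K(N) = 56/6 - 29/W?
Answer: -3*I*√6544518/1090753 ≈ -0.0070361*I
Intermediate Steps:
K(N) = 533/54 (K(N) = 56/6 - 29/(-54) = 56*(⅙) - 29*(-1/54) = 28/3 + 29/54 = 533/54)
1/(√(-9396 + (K(-100) - 1*10813))) = 1/(√(-9396 + (533/54 - 1*10813))) = 1/(√(-9396 + (533/54 - 10813))) = 1/(√(-9396 - 583369/54)) = 1/(√(-1090753/54)) = 1/(I*√6544518/18) = -3*I*√6544518/1090753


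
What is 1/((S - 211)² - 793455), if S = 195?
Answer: -1/793199 ≈ -1.2607e-6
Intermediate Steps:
1/((S - 211)² - 793455) = 1/((195 - 211)² - 793455) = 1/((-16)² - 793455) = 1/(256 - 793455) = 1/(-793199) = -1/793199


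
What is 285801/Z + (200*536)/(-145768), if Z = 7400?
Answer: 5108420021/134835400 ≈ 37.886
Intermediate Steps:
285801/Z + (200*536)/(-145768) = 285801/7400 + (200*536)/(-145768) = 285801*(1/7400) + 107200*(-1/145768) = 285801/7400 - 13400/18221 = 5108420021/134835400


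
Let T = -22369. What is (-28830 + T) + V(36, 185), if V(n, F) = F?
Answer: -51014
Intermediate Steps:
(-28830 + T) + V(36, 185) = (-28830 - 22369) + 185 = -51199 + 185 = -51014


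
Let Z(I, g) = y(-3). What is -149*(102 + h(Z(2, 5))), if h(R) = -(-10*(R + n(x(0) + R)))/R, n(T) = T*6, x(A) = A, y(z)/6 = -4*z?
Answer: -25628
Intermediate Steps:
y(z) = -24*z (y(z) = 6*(-4*z) = -24*z)
n(T) = 6*T
Z(I, g) = 72 (Z(I, g) = -24*(-3) = 72)
h(R) = 70 (h(R) = -(-10*(R + 6*(0 + R)))/R = -(-10*(R + 6*R))/R = -(-70*R)/R = -1*(-70) = 70)
-149*(102 + h(Z(2, 5))) = -149*(102 + 70) = -149*172 = -25628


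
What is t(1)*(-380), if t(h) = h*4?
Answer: -1520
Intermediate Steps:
t(h) = 4*h
t(1)*(-380) = (4*1)*(-380) = 4*(-380) = -1520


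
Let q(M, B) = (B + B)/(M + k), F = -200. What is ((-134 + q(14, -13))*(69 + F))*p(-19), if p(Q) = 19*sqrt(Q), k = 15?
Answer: 9736968*I*sqrt(19)/29 ≈ 1.4635e+6*I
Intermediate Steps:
q(M, B) = 2*B/(15 + M) (q(M, B) = (B + B)/(M + 15) = (2*B)/(15 + M) = 2*B/(15 + M))
((-134 + q(14, -13))*(69 + F))*p(-19) = ((-134 + 2*(-13)/(15 + 14))*(69 - 200))*(19*sqrt(-19)) = ((-134 + 2*(-13)/29)*(-131))*(19*(I*sqrt(19))) = ((-134 + 2*(-13)*(1/29))*(-131))*(19*I*sqrt(19)) = ((-134 - 26/29)*(-131))*(19*I*sqrt(19)) = (-3912/29*(-131))*(19*I*sqrt(19)) = 512472*(19*I*sqrt(19))/29 = 9736968*I*sqrt(19)/29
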